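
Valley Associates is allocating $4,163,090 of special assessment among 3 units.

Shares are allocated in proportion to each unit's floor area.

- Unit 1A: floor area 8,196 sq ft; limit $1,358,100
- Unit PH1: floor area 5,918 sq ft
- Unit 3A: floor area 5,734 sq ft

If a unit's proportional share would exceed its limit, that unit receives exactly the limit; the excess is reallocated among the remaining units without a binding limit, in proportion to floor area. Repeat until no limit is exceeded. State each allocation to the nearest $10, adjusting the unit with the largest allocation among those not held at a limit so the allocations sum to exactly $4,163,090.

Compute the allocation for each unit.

Floor area total: 19,848.
Unconstrained shares: Unit 1A 1,719,099.44; Unit PH1 1,241,292.15; Unit 3A 1,202,698.41.
Capped: Unit 1A ($1,358,100); residual $2,804,990 reallocated over remaining floor area 11,652.
Shares after redistribution: Unit PH1 1,424,642.19 → $1,424,640; Unit 3A 1,380,347.81 → $1,380,350.

Unit 1A: $1,358,100; Unit PH1: $1,424,640; Unit 3A: $1,380,350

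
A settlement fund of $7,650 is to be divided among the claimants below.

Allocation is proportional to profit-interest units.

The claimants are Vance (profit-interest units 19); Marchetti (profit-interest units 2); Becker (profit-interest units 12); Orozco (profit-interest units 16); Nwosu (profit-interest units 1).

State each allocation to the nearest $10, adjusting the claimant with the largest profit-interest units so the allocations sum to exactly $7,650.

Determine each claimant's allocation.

Sum of profit-interest units: 50.
Proportional shares: Vance 19/50 × $7,650 = 2,907.00; Marchetti 2/50 × $7,650 = 306.00; Becker 12/50 × $7,650 = 1,836.00; Orozco 16/50 × $7,650 = 2,448.00; Nwosu 1/50 × $7,650 = 153.00.
Rounded to nearest $10: Vance $2,910; Marchetti $310; Becker $1,840; Orozco $2,450; Nwosu $150. Sum = $7,660.
Difference $7,650 − $7,660 = −$10 applied to largest profit-interest units (Vance): Vance becomes $2,900.

Vance: $2,900; Marchetti: $310; Becker: $1,840; Orozco: $2,450; Nwosu: $150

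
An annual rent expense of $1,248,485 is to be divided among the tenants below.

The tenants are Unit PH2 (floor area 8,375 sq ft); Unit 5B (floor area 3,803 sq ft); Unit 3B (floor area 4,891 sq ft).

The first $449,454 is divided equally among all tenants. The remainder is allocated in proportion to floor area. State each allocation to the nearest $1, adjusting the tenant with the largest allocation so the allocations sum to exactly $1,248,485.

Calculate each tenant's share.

Unit PH2: $541,867 · Unit 5B: $327,843 · Unit 3B: $378,775

First tranche $449,454 split equally: $149,818 each.
Remainder $799,031 by floor area (total 17,069): Unit PH2 392,049.01 → $392,049; Unit 5B 178,025.36 → $178,025; Unit 3B 228,956.62 → $228,957.
Totals: Unit PH2 $149,818 + $392,049 = $541,867; Unit 5B $149,818 + $178,025 = $327,843; Unit 3B $149,818 + $228,957 = $378,775.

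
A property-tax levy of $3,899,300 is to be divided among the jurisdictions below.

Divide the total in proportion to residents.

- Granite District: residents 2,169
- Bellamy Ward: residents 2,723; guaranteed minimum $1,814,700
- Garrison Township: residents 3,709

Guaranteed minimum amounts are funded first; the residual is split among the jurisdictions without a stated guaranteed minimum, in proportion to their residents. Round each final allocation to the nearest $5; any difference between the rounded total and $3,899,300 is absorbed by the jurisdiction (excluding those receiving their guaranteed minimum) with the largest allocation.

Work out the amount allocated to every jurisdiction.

Minimums first: Bellamy Ward $1,814,700. Residual $2,084,600.
Residual split over remaining residents 5,878: Granite District 769,223.78 → $769,225; Garrison Township 1,315,376.22 → $1,315,375.

Granite District: $769,225 · Bellamy Ward: $1,814,700 · Garrison Township: $1,315,375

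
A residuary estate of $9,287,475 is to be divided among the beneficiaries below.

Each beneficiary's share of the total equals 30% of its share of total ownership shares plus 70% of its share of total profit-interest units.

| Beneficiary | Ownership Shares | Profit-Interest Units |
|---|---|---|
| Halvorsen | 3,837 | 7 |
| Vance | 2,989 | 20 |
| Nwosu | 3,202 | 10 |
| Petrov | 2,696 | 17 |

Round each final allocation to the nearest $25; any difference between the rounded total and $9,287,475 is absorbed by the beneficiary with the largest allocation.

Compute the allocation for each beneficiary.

Halvorsen: $1,682,950 · Vance: $3,062,375 · Nwosu: $1,905,100 · Petrov: $2,637,050

Ownership shares total 12,724; profit-interest units total 54.
Combined weights (30% ownership shares + 70% profit-interest units): Halvorsen 0.1812; Vance 0.3297; Nwosu 0.2051; Petrov 0.2839.
Proportional shares: Halvorsen 1,682,960.82; Vance 3,062,381.24; Nwosu 1,905,091.05; Petrov 2,637,041.88.
After rounding ($25): Halvorsen $1,682,950; Vance $3,062,375; Nwosu $1,905,100; Petrov $2,637,050. Sum = $9,287,475.
Rounded total matches; no reconciliation needed.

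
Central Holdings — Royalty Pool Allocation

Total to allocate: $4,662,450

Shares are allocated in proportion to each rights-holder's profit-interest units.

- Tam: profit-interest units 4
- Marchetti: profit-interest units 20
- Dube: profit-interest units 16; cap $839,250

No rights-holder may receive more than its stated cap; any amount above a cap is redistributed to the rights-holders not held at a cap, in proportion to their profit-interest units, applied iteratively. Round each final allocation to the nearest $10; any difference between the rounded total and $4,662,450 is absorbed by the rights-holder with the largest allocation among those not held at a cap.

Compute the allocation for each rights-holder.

Tam: $637,200; Marchetti: $3,186,000; Dube: $839,250

Combined profit-interest units = 40.
Pro-rata shares before constraints: Tam 466,245.00; Marchetti 2,331,225.00; Dube 1,864,980.00.
Held at cap: Dube ($839,250); residual $3,823,200 reallocated over remaining profit-interest units 24.
Remaining shares: Tam 637,200.00 → $637,200; Marchetti 3,186,000.00 → $3,186,000.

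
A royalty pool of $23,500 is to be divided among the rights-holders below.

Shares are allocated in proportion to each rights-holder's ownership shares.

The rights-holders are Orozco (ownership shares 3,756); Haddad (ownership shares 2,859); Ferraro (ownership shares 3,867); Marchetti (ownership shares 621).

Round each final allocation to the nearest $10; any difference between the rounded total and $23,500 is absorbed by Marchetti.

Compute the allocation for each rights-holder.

Orozco: $7,950 · Haddad: $6,050 · Ferraro: $8,180 · Marchetti: $1,320

Sum of ownership shares: 11,103.
Unrounded shares: Orozco 3,756/11,103 × $23,500 = 7,949.74; Haddad 2,859/11,103 × $23,500 = 6,051.20; Ferraro 3,867/11,103 × $23,500 = 8,184.68; Marchetti 621/11,103 × $23,500 = 1,314.37.
After rounding ($10): Orozco $7,950; Haddad $6,050; Ferraro $8,180; Marchetti $1,310. Sum = $23,490.
Difference $23,500 − $23,490 = +$10 applied to Marchetti: Marchetti becomes $1,320.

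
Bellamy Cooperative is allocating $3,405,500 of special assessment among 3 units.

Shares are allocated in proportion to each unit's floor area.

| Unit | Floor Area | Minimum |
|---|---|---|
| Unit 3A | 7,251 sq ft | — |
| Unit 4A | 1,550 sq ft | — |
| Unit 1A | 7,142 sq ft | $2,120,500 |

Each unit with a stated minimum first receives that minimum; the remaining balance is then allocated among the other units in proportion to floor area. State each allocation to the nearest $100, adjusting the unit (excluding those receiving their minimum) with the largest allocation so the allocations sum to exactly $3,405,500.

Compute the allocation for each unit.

Fund the minimums — Unit 1A $2,120,500. Remaining pool $1,285,000.
Remaining pool split over remaining floor area 8,801: Unit 3A 1,058,690.49 → $1,058,700; Unit 4A 226,309.51 → $226,300.

Unit 3A: $1,058,700; Unit 4A: $226,300; Unit 1A: $2,120,500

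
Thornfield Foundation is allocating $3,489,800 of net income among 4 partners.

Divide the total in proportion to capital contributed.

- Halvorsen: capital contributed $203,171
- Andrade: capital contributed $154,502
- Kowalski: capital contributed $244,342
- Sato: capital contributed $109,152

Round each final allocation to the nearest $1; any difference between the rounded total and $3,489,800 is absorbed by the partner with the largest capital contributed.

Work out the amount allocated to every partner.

Halvorsen: $996,990; Andrade: $758,164; Kowalski: $1,199,021; Sato: $535,625

Total capital contributed = 711,167.
Raw shares: Halvorsen 203,171/711,167 × $3,489,800 = 996,989.67; Andrade 154,502/711,167 × $3,489,800 = 758,163.81; Kowalski 244,342/711,167 × $3,489,800 = 1,199,021.77; Sato 109,152/711,167 × $3,489,800 = 535,624.75.
At nearest $1: Halvorsen $996,990; Andrade $758,164; Kowalski $1,199,022; Sato $535,625. Sum = $3,489,801.
Difference $3,489,800 − $3,489,801 = −$1 applied to largest capital contributed (Kowalski): Kowalski becomes $1,199,021.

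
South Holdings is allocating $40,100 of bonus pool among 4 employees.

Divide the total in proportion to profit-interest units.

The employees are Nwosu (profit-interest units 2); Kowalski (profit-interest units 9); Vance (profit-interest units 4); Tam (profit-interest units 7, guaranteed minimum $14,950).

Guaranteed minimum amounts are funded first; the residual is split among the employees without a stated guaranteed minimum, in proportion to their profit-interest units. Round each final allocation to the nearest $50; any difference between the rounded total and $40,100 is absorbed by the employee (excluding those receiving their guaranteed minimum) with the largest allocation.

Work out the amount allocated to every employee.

Guaranteed amounts: Tam $14,950. Residual $25,150.
Residual split over remaining profit-interest units 15: Nwosu 3,353.33 → $3,350; Kowalski 15,090.00 → $15,100; Vance 6,706.67 → $6,700.

Nwosu: $3,350; Kowalski: $15,100; Vance: $6,700; Tam: $14,950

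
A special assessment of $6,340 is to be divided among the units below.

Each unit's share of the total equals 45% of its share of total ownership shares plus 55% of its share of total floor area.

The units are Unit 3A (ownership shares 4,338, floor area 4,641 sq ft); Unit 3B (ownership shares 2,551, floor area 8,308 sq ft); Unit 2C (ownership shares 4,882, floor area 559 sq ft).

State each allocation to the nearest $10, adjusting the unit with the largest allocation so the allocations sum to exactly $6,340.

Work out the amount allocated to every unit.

Ownership shares total 11,771; floor area total 13,508.
Combined weights (45% ownership shares + 55% floor area): Unit 3A 0.3548; Unit 3B 0.4358; Unit 2C 0.2094.
Raw shares: Unit 3A 2,249.47; Unit 3B 2,762.95; Unit 2C 1,327.58.
After rounding ($10): Unit 3A $2,250; Unit 3B $2,760; Unit 2C $1,330. Sum = $6,340.
No rounding difference to absorb.

Unit 3A: $2,250; Unit 3B: $2,760; Unit 2C: $1,330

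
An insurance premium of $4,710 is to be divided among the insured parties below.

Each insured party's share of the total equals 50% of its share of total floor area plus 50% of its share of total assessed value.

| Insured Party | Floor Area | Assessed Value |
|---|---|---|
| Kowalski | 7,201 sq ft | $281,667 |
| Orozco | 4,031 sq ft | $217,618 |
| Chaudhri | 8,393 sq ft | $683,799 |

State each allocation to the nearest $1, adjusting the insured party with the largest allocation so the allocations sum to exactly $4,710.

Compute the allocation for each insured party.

Kowalski: $1,425; Orozco: $917; Chaudhri: $2,368

Floor area total 19,625; assessed value total 1,183,084.
Combined weights (50% floor area + 50% assessed value): Kowalski 0.3025; Orozco 0.1947; Chaudhri 0.5028.
Pro-rata amounts: Kowalski 1,424.80; Orozco 916.90; Chaudhri 2,368.30.
At nearest $1: Kowalski $1,425; Orozco $917; Chaudhri $2,368. Sum = $4,710.
Rounded total matches; no reconciliation needed.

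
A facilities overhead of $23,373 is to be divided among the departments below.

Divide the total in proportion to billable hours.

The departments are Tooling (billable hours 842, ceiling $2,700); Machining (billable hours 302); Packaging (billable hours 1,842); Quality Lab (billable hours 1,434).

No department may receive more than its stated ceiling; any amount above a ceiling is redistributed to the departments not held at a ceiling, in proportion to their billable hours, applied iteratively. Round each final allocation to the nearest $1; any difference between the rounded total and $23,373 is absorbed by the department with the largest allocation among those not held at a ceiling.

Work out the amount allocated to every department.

Sum of billable hours: 4,420.
Pro-rata shares before constraints: Tooling 4,452.504; Machining 1,596.98; Packaging 9,740.51; Quality Lab 7,583.00.
Held at cap: Tooling ($2,700); balance $20,673 reallocated over remaining billable hours 3,578.
Redistributed shares: Machining 1,744.90 → $1,745; Packaging 10,642.72 → $10,643; Quality Lab 8,285.38 → $8,285.

Tooling: $2,700; Machining: $1,745; Packaging: $10,643; Quality Lab: $8,285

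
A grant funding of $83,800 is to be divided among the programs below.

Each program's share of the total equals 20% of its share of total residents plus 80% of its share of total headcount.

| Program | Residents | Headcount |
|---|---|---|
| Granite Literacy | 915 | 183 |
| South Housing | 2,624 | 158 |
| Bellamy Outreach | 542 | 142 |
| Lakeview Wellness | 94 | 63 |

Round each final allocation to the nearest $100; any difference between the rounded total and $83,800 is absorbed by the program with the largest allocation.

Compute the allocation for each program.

Totals — residents 4,175, headcount 546.
Combined weights (20% residents + 80% headcount): Granite Literacy 0.3120; South Housing 0.3572; Bellamy Outreach 0.2340; Lakeview Wellness 0.0968.
Unrounded shares: Granite Literacy 26,142.60; South Housing 29,933.56; Bellamy Outreach 19,611.10; Lakeview Wellness 8,112.74.
Rounded to nearest $100: Granite Literacy $26,100; South Housing $29,900; Bellamy Outreach $19,600; Lakeview Wellness $8,100. Sum = $83,700.
Difference $83,800 − $83,700 = +$100 applied to largest allocation (South Housing): South Housing becomes $30,000.

Granite Literacy: $26,100 | South Housing: $30,000 | Bellamy Outreach: $19,600 | Lakeview Wellness: $8,100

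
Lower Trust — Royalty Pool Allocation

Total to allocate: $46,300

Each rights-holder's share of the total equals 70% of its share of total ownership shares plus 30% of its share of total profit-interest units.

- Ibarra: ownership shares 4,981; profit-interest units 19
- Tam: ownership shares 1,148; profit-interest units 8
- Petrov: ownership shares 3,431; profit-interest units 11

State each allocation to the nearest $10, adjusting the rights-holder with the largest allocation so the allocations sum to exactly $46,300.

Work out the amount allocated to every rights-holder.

Ibarra: $23,830; Tam: $6,820; Petrov: $15,650

Ownership shares total 9,560; profit-interest units total 38.
Composite weights (70% ownership shares + 30% profit-interest units): Ibarra 0.5147; Tam 0.1472; Petrov 0.3381.
Proportional shares: Ibarra 23,831.42; Tam 6,816.12; Petrov 15,652.45.
At nearest $10: Ibarra $23,830; Tam $6,820; Petrov $15,650. Sum = $46,300.
No rounding difference to absorb.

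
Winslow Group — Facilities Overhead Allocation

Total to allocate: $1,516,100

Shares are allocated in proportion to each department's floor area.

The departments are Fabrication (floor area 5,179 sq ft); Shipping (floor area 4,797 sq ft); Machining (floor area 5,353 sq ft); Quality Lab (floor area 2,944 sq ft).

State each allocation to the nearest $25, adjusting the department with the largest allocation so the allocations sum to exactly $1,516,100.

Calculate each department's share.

Sum of floor area: 18,273.
Proportional shares: Fabrication 5,179/18,273 × $1,516,100 = 429,698.57; Shipping 4,797/18,273 × $1,516,100 = 398,004.25; Machining 5,353/18,273 × $1,516,100 = 444,135.24; Quality Lab 2,944/18,273 × $1,516,100 = 244,261.94.
At nearest $25: Fabrication $429,700; Shipping $398,000; Machining $444,125; Quality Lab $244,250. Sum = $1,516,075.
Difference $1,516,100 − $1,516,075 = +$25 applied to largest allocation (Machining): Machining becomes $444,150.

Fabrication: $429,700; Shipping: $398,000; Machining: $444,150; Quality Lab: $244,250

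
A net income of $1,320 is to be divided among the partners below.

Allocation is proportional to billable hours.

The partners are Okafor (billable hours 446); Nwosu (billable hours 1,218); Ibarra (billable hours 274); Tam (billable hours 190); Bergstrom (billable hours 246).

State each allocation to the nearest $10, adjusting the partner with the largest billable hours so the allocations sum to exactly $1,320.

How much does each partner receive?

Okafor: $250 | Nwosu: $670 | Ibarra: $150 | Tam: $110 | Bergstrom: $140

Total billable hours = 2,374.
Unrounded shares: Okafor 446/2,374 × $1,320 = 247.99; Nwosu 1,218/2,374 × $1,320 = 677.24; Ibarra 274/2,374 × $1,320 = 152.35; Tam 190/2,374 × $1,320 = 105.64; Bergstrom 246/2,374 × $1,320 = 136.78.
At nearest $10: Okafor $250; Nwosu $680; Ibarra $150; Tam $110; Bergstrom $140. Sum = $1,330.
Difference $1,320 − $1,330 = −$10 applied to largest billable hours (Nwosu): Nwosu becomes $670.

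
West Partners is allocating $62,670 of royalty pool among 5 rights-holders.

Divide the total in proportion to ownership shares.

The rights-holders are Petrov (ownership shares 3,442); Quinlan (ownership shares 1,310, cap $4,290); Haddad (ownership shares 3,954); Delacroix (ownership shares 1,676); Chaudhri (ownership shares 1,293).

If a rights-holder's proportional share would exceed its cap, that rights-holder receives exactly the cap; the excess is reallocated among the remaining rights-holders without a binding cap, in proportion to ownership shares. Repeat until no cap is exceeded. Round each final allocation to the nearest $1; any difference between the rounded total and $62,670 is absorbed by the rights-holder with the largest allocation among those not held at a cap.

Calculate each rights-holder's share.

Total ownership shares = 11,675.
Proportional shares (ignoring caps): Petrov 18,476.24; Quinlan 7,031.92; Haddad 21,224.60; Delacroix 8,996.57; Chaudhri 6,940.67.
Capped: Quinlan ($4,290); balance $58,380 reallocated over remaining ownership shares 10,365.
Shares after redistribution: Petrov 19,386.78 → $19,387; Haddad 22,270.58 → $22,271; Delacroix 9,439.93 → $9,440; Chaudhri 7,282.71 → $7,283.
Rounding difference −$1 applied to Haddad → $22,270.

Petrov: $19,387 | Quinlan: $4,290 | Haddad: $22,270 | Delacroix: $9,440 | Chaudhri: $7,283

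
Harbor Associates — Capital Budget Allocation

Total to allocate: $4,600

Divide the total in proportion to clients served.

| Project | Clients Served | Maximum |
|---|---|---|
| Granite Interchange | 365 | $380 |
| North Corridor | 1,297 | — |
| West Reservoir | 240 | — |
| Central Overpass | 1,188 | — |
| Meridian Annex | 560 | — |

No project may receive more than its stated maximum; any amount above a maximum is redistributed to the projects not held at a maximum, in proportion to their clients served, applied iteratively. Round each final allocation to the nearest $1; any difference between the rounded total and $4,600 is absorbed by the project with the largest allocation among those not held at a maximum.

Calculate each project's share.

Total clients served = 3,650.
Pro-rata shares before constraints: Granite Interchange 460.00; North Corridor 1,634.58; West Reservoir 302.47; Central Overpass 1,497.21; Meridian Annex 705.75.
Held at cap: Granite Interchange ($380); residual $4,220 reallocated over remaining clients served 3,285.
Shares after redistribution: North Corridor 1,666.16 → $1,666; West Reservoir 308.31 → $308; Central Overpass 1,526.14 → $1,526; Meridian Annex 719.39 → $719.
Rounding difference +$1 applied to North Corridor → $1,667.

Granite Interchange: $380 · North Corridor: $1,667 · West Reservoir: $308 · Central Overpass: $1,526 · Meridian Annex: $719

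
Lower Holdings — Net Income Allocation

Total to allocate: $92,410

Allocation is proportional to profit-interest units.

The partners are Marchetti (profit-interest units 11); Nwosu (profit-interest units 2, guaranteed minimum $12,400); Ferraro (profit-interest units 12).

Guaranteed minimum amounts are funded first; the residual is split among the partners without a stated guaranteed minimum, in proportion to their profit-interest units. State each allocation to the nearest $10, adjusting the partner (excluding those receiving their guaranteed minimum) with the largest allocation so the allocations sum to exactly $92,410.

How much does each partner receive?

Guaranteed amounts: Nwosu $12,400. Balance $80,010.
Balance split over remaining profit-interest units 23: Marchetti 38,265.65 → $38,270; Ferraro 41,744.35 → $41,740.

Marchetti: $38,270 · Nwosu: $12,400 · Ferraro: $41,740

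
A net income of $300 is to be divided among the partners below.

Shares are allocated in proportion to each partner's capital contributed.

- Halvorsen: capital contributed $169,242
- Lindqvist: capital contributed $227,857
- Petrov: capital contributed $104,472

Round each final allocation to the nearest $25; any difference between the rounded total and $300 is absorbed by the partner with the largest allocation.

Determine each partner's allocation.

Sum of capital contributed: 501,571.
Proportional shares: Halvorsen 169,242/501,571 × $300 = 101.23; Lindqvist 227,857/501,571 × $300 = 136.29; Petrov 104,472/501,571 × $300 = 62.49.
Rounded to nearest $25: Halvorsen $100; Lindqvist $125; Petrov $50. Sum = $275.
Difference $300 − $275 = +$25 applied to largest allocation (Lindqvist): Lindqvist becomes $150.

Halvorsen: $100 | Lindqvist: $150 | Petrov: $50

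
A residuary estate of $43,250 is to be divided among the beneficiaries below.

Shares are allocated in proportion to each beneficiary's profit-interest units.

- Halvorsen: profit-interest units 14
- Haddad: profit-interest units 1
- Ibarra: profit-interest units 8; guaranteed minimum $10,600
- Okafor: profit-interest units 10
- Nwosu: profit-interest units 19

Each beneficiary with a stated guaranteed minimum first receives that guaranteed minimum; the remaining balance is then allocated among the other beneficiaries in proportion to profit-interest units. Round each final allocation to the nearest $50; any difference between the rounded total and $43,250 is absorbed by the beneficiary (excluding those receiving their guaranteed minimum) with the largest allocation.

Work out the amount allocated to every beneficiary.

Minimums first: Ibarra $10,600. Balance $32,650.
Balance split over remaining profit-interest units 44: Halvorsen 10,388.64 → $10,400; Haddad 742.05 → $750; Okafor 7,420.45 → $7,400; Nwosu 14,098.86 → $14,100.

Halvorsen: $10,400; Haddad: $750; Ibarra: $10,600; Okafor: $7,400; Nwosu: $14,100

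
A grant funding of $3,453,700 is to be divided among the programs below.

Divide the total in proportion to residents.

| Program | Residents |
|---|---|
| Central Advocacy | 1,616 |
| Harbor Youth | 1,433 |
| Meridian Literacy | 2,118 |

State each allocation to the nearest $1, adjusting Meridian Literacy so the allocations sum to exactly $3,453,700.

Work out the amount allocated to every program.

Central Advocacy: $1,080,159; Harbor Youth: $957,839; Meridian Literacy: $1,415,702

Total residents = 5,167.
Proportional shares: Central Advocacy 1,616/5,167 × $3,453,700 = 1,080,158.54; Harbor Youth 1,433/5,167 × $3,453,700 = 957,838.61; Meridian Literacy 2,118/5,167 × $3,453,700 = 1,415,702.84.
At nearest $1: Central Advocacy $1,080,159; Harbor Youth $957,839; Meridian Literacy $1,415,703. Sum = $3,453,701.
Difference $3,453,700 − $3,453,701 = −$1 applied to Meridian Literacy: Meridian Literacy becomes $1,415,702.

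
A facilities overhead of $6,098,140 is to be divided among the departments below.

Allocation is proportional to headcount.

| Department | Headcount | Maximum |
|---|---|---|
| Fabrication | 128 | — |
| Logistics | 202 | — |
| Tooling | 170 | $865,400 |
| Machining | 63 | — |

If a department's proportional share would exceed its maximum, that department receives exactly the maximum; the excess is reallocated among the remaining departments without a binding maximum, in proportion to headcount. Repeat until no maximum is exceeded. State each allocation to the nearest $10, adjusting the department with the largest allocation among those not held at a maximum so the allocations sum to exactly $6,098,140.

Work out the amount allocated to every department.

Fabrication: $1,704,300 · Logistics: $2,689,600 · Tooling: $865,400 · Machining: $838,840

Total headcount = 563.
Pro-rata shares before constraints: Fabrication 1,386,433.25; Logistics 2,187,964.97; Tooling 1,841,356.66; Machining 682,385.12.
Held at cap: Tooling ($865,400); residual $5,232,740 reallocated over remaining headcount 393.
Redistributed shares: Fabrication 1,704,302.09 → $1,704,300; Logistics 2,689,601.73 → $2,689,600; Machining 838,836.18 → $838,840.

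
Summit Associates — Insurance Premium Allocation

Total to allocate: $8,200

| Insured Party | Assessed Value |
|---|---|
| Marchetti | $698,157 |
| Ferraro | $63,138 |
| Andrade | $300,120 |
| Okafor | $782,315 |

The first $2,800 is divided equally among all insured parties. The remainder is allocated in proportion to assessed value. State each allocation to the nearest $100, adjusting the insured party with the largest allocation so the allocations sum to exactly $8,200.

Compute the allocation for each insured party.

Marchetti: $2,700; Ferraro: $900; Andrade: $1,600; Okafor: $3,000

$2,800 shared equally gives $700 per insured party.
Remainder $5,400 by assessed value (total 1,843,730): Marchetti 2,044.79 → $2,000; Ferraro 184.92 → $200; Andrade 879.01 → $900; Okafor 2,291.28 → $2,300.
Totals: Marchetti $700 + $2,000 = $2,700; Ferraro $700 + $200 = $900; Andrade $700 + $900 = $1,600; Okafor $700 + $2,300 = $3,000.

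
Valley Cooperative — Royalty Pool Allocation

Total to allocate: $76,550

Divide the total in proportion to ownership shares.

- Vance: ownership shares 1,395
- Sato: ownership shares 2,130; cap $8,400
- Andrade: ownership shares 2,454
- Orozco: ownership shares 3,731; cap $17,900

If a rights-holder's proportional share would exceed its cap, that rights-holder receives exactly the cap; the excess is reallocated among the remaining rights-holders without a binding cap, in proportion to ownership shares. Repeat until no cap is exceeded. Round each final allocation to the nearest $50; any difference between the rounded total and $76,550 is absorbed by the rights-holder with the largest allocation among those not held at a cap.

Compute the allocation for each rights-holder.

Vance: $18,200 · Sato: $8,400 · Andrade: $32,050 · Orozco: $17,900

Sum of ownership shares: 9,710.
Pro-rata shares before constraints: Vance 10,997.66; Sato 16,792.12; Andrade 19,346.42; Orozco 29,413.81.
Cap binds for Sato ($8,400), Orozco ($17,900); balance $50,250 reallocated over remaining ownership shares 3,849.
Remaining shares: Vance 18,212.20 → $18,200; Andrade 32,037.80 → $32,050.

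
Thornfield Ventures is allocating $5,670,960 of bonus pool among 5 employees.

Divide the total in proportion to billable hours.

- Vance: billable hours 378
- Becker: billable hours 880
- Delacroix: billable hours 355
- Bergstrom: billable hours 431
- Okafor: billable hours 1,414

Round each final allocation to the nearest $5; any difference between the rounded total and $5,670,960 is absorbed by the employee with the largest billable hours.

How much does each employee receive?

Billable hours total: 378 + 880 + 355 + 431 + 1,414 = 3,458.
Raw shares: Vance 619,902.51; Becker 1,443,159.28; Delacroix 582,183.57; Bergstrom 706,820.06; Okafor 2,318,894.57.
At nearest $5: Vance $619,905; Becker $1,443,160; Delacroix $582,185; Bergstrom $706,820; Okafor $2,318,895. Sum = $5,670,965.
Difference $5,670,960 − $5,670,965 = −$5 applied to largest billable hours (Okafor): Okafor becomes $2,318,890.

Vance: $619,905; Becker: $1,443,160; Delacroix: $582,185; Bergstrom: $706,820; Okafor: $2,318,890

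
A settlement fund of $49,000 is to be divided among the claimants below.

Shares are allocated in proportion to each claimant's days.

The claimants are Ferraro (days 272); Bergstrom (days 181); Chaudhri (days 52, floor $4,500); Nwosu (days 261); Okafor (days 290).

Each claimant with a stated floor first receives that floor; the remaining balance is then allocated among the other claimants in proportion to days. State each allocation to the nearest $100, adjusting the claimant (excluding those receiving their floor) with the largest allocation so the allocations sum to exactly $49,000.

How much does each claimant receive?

Fund the minimums — Chaudhri $4,500. Remaining pool $44,500.
Remaining pool split over remaining days 1,004: Ferraro 12,055.78 → $12,100; Bergstrom 8,022.41 → $8,000; Nwosu 11,568.23 → $11,600; Okafor 12,853.59 → $12,900.
Rounding difference −$100 applied to Okafor → $12,800.

Ferraro: $12,100 | Bergstrom: $8,000 | Chaudhri: $4,500 | Nwosu: $11,600 | Okafor: $12,800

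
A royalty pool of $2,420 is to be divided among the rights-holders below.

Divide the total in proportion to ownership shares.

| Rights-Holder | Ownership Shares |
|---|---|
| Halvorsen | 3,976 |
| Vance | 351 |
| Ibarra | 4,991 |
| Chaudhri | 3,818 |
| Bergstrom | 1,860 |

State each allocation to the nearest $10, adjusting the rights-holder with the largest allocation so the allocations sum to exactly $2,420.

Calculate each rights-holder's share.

Halvorsen: $640 · Vance: $60 · Ibarra: $800 · Chaudhri: $620 · Bergstrom: $300

Ownership shares total: 14,996.
Pro-rata amounts: Halvorsen 3,976/14,996 × $2,420 = 641.63; Vance 351/14,996 × $2,420 = 56.64; Ibarra 4,991/14,996 × $2,420 = 805.43; Chaudhri 3,818/14,996 × $2,420 = 616.13; Bergstrom 1,860/14,996 × $2,420 = 300.16.
Rounded to nearest $10: Halvorsen $640; Vance $60; Ibarra $810; Chaudhri $620; Bergstrom $300. Sum = $2,430.
Difference $2,420 − $2,430 = −$10 applied to largest allocation (Ibarra): Ibarra becomes $800.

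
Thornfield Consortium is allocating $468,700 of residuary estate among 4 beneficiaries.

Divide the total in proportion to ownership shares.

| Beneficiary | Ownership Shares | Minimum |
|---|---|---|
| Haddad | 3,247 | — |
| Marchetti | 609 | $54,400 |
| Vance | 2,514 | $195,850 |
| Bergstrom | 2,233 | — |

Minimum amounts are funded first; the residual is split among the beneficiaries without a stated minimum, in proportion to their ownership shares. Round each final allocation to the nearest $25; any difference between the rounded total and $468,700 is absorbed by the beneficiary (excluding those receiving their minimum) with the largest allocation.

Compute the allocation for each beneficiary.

Fund the minimums — Marchetti $54,400; Vance $195,850. Remaining pool $218,450.
Remaining pool split over remaining ownership shares 5,480: Haddad 129,435.61 → $129,425; Bergstrom 89,014.39 → $89,025.

Haddad: $129,425 | Marchetti: $54,400 | Vance: $195,850 | Bergstrom: $89,025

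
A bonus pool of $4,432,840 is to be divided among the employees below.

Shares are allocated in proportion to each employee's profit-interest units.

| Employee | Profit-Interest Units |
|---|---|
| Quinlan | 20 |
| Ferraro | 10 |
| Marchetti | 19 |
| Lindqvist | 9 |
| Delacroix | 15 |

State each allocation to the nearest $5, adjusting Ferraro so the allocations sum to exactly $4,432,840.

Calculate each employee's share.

Quinlan: $1,214,475 | Ferraro: $607,235 | Marchetti: $1,153,755 | Lindqvist: $546,515 | Delacroix: $910,860

Sum of profit-interest units: 73.
Pro-rata amounts: Quinlan 20/73 × $4,432,840 = 1,214,476.71; Ferraro 10/73 × $4,432,840 = 607,238.36; Marchetti 19/73 × $4,432,840 = 1,153,752.88; Lindqvist 9/73 × $4,432,840 = 546,514.52; Delacroix 15/73 × $4,432,840 = 910,857.53.
After rounding ($5): Quinlan $1,214,475; Ferraro $607,240; Marchetti $1,153,755; Lindqvist $546,515; Delacroix $910,860. Sum = $4,432,845.
Difference $4,432,840 − $4,432,845 = −$5 applied to Ferraro: Ferraro becomes $607,235.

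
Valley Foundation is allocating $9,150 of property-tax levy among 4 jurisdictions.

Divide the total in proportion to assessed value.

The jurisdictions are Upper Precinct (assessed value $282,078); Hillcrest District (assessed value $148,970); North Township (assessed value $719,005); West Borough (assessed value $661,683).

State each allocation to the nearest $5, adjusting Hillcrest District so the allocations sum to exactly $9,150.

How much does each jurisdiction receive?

Upper Precinct: $1,425 | Hillcrest District: $755 | North Township: $3,630 | West Borough: $3,340

Assessed value total: 1,811,736.
Pro-rata amounts: Upper Precinct 282,078/1,811,736 × $9,150 = 1,424.61; Hillcrest District 148,970/1,811,736 × $9,150 = 752.36; North Township 719,005/1,811,736 × $9,150 = 3,631.27; West Borough 661,683/1,811,736 × $9,150 = 3,341.77.
At nearest $5: Upper Precinct $1,425; Hillcrest District $750; North Township $3,630; West Borough $3,340. Sum = $9,145.
Difference $9,150 − $9,145 = +$5 applied to Hillcrest District: Hillcrest District becomes $755.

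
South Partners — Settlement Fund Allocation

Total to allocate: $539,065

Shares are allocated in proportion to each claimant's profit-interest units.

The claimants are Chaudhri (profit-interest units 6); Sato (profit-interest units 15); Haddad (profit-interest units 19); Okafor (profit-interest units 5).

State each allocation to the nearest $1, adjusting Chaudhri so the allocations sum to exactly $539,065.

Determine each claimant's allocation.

Chaudhri: $71,876 | Sato: $179,688 | Haddad: $227,605 | Okafor: $59,896

Sum of profit-interest units: 45.
Raw shares: Chaudhri 6/45 × $539,065 = 71,875.33; Sato 15/45 × $539,065 = 179,688.33; Haddad 19/45 × $539,065 = 227,605.22; Okafor 5/45 × $539,065 = 59,896.11.
At nearest $1: Chaudhri $71,875; Sato $179,688; Haddad $227,605; Okafor $59,896. Sum = $539,064.
Difference $539,065 − $539,064 = +$1 applied to Chaudhri: Chaudhri becomes $71,876.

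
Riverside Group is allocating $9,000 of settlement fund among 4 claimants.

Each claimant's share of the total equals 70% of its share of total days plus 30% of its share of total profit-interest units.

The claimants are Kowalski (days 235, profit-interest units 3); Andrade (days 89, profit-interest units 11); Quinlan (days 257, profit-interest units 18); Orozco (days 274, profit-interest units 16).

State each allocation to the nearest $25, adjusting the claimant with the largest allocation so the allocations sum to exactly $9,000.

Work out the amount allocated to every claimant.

Days total 855; profit-interest units total 48.
Composite weights (70% days + 30% profit-interest units): Kowalski 0.2111; Andrade 0.1416; Quinlan 0.3229; Orozco 0.3243.
Raw shares: Kowalski 1,900.33; Andrade 1,274.54; Quinlan 2,906.18; Orozco 2,918.95.
Rounded to nearest $25: Kowalski $1,900; Andrade $1,275; Quinlan $2,900; Orozco $2,925. Sum = $9,000.
No rounding difference to absorb.

Kowalski: $1,900 · Andrade: $1,275 · Quinlan: $2,900 · Orozco: $2,925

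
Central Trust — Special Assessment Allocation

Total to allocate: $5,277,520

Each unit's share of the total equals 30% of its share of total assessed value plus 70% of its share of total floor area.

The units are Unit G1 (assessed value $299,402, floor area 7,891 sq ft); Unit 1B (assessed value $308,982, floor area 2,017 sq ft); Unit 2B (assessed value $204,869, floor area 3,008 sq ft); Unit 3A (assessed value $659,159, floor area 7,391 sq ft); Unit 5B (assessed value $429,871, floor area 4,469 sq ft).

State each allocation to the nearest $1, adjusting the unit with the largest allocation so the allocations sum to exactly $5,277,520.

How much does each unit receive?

Unit G1: $1,425,790 · Unit 1B: $557,911 · Unit 2B: $619,023 · Unit 3A: $1,650,660 · Unit 5B: $1,024,136

Totals — assessed value 1,902,283, floor area 24,776.
Composite weights (30% assessed value + 70% floor area): Unit G1 0.2702; Unit 1B 0.1057; Unit 2B 0.1173; Unit 3A 0.3128; Unit 5B 0.1941.
Raw shares: Unit G1 1,425,789.88; Unit 1B 557,911.34; Unit 2B 619,023.46; Unit 3A 1,650,659.68; Unit 5B 1,024,135.63.
Rounded to nearest $1: Unit G1 $1,425,790; Unit 1B $557,911; Unit 2B $619,023; Unit 3A $1,650,660; Unit 5B $1,024,136. Sum = $5,277,520.
Rounded total matches; no reconciliation needed.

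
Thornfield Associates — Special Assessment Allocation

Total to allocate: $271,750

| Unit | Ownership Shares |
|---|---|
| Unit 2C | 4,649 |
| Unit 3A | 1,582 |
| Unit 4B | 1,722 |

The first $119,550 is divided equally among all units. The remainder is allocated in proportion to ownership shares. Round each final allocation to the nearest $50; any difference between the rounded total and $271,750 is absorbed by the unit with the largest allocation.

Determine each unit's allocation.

First tranche $119,550 split equally: $39,850 each.
Remainder $152,200 by ownership shares (total 7,953): Unit 2C 88,969.92 → $88,950; Unit 3A 30,275.42 → $30,300; Unit 4B 32,954.66 → $32,950.
Totals: Unit 2C $39,850 + $88,950 = $128,800; Unit 3A $39,850 + $30,300 = $70,150; Unit 4B $39,850 + $32,950 = $72,800.

Unit 2C: $128,800 | Unit 3A: $70,150 | Unit 4B: $72,800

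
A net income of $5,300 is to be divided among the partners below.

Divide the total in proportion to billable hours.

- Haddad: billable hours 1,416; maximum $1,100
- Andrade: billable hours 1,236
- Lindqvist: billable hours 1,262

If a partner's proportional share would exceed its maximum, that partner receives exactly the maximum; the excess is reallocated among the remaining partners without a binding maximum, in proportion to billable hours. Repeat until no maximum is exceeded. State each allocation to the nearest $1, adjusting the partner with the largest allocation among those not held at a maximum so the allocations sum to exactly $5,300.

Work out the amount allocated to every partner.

Sum of billable hours: 3,914.
Proportional shares (ignoring caps): Haddad 1,917.42; Andrade 1,673.68; Lindqvist 1,708.89.
Cap binds for Haddad ($1,100); remaining pool $4,200 reallocated over remaining billable hours 2,498.
Shares after redistribution: Andrade 2,078.14 → $2,078; Lindqvist 2,121.86 → $2,122.

Haddad: $1,100; Andrade: $2,078; Lindqvist: $2,122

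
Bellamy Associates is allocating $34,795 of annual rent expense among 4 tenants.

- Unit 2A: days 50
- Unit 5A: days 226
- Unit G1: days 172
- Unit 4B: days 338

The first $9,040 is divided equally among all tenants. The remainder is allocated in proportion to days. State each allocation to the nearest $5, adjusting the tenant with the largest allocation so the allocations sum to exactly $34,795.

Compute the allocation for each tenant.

Unit 2A: $3,900 | Unit 5A: $9,665 | Unit G1: $7,895 | Unit 4B: $13,335

Equal tier: $9,040 ÷ 4 = $2,260 apiece.
Remainder $25,755 by days (total 786): Unit 2A 1,638.36 → $1,640; Unit 5A 7,405.38 → $7,405; Unit G1 5,635.95 → $5,635; Unit 4B 11,075.31 → $11,075.
Totals: Unit 2A $2,260 + $1,640 = $3,900; Unit 5A $2,260 + $7,405 = $9,665; Unit G1 $2,260 + $5,635 = $7,895; Unit 4B $2,260 + $11,075 = $13,335.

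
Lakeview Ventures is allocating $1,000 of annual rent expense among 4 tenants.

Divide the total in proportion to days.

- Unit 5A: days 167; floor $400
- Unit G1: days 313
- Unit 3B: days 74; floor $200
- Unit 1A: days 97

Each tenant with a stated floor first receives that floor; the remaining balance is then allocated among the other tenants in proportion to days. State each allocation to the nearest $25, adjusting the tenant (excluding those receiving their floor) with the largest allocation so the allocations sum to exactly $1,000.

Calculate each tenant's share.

Minimums first: Unit 5A $400; Unit 3B $200. Residual $400.
Residual split over remaining days 410: Unit G1 305.37 → $300; Unit 1A 94.63 → $100.

Unit 5A: $400; Unit G1: $300; Unit 3B: $200; Unit 1A: $100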